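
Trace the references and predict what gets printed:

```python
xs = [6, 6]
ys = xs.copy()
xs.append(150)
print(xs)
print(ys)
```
[6, 6, 150]
[6, 6]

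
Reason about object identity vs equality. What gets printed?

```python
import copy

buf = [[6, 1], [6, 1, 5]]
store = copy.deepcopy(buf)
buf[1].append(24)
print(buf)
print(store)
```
[[6, 1], [6, 1, 5, 24]]
[[6, 1], [6, 1, 5]]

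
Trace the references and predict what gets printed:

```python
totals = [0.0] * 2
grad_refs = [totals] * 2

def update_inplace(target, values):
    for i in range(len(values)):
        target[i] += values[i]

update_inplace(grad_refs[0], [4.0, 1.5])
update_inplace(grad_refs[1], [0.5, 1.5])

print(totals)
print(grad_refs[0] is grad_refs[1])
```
[4.5, 3.0]
True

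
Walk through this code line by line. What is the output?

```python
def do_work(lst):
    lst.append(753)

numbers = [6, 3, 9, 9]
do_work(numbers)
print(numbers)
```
[6, 3, 9, 9, 753]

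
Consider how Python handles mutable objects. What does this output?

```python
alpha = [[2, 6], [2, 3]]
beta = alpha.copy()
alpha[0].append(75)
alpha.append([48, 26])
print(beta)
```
[[2, 6, 75], [2, 3]]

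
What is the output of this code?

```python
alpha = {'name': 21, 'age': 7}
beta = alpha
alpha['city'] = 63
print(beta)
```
{'name': 21, 'age': 7, 'city': 63}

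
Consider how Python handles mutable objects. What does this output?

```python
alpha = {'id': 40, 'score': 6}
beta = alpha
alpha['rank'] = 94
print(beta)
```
{'id': 40, 'score': 6, 'rank': 94}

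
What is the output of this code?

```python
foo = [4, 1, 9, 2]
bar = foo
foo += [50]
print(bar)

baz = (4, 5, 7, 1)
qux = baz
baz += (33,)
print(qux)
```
[4, 1, 9, 2, 50]
(4, 5, 7, 1)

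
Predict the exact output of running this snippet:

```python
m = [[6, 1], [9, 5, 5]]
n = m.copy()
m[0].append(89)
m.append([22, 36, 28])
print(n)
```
[[6, 1, 89], [9, 5, 5]]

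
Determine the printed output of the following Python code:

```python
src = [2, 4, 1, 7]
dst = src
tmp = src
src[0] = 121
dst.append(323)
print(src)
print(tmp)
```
[121, 4, 1, 7, 323]
[121, 4, 1, 7, 323]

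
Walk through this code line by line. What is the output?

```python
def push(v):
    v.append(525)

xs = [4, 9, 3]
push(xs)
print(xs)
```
[4, 9, 3, 525]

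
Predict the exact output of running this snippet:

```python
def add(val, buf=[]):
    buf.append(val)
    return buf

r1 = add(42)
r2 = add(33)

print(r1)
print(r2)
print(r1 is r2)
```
[42, 33]
[42, 33]
True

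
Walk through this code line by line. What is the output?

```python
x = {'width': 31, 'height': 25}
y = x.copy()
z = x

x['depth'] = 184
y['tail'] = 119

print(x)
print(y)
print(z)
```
{'width': 31, 'height': 25, 'depth': 184}
{'width': 31, 'height': 25, 'tail': 119}
{'width': 31, 'height': 25, 'depth': 184}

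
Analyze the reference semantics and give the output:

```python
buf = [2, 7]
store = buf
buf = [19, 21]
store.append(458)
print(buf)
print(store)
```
[19, 21]
[2, 7, 458]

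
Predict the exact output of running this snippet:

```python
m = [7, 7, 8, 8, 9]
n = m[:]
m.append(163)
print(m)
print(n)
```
[7, 7, 8, 8, 9, 163]
[7, 7, 8, 8, 9]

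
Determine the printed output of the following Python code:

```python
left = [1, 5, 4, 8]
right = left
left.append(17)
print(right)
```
[1, 5, 4, 8, 17]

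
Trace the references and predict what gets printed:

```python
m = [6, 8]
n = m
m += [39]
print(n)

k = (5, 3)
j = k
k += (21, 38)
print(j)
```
[6, 8, 39]
(5, 3)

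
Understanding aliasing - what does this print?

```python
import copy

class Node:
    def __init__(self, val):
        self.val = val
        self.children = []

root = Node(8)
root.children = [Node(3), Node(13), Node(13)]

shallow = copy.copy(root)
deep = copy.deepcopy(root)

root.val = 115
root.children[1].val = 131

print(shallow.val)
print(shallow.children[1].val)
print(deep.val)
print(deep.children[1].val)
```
8
131
8
13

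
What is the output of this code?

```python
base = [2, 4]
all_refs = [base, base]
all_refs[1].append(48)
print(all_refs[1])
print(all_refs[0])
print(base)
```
[2, 4, 48]
[2, 4, 48]
[2, 4, 48]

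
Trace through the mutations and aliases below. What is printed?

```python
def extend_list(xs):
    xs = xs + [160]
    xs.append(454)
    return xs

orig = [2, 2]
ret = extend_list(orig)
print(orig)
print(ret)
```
[2, 2]
[2, 2, 160, 454]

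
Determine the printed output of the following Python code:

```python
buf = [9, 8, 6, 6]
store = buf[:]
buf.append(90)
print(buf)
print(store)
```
[9, 8, 6, 6, 90]
[9, 8, 6, 6]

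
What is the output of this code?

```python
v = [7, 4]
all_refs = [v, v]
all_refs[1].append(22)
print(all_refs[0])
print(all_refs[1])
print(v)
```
[7, 4, 22]
[7, 4, 22]
[7, 4, 22]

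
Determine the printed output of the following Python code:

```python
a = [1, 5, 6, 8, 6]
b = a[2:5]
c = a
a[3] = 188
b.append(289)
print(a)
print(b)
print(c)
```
[1, 5, 6, 188, 6]
[6, 8, 6, 289]
[1, 5, 6, 188, 6]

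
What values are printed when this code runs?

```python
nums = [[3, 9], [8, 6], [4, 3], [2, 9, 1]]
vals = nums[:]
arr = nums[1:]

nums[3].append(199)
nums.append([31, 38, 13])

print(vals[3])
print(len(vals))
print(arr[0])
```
[2, 9, 1, 199]
4
[8, 6]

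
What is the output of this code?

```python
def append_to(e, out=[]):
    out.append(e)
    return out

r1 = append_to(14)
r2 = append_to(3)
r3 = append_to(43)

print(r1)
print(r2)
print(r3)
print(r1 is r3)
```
[14, 3, 43]
[14, 3, 43]
[14, 3, 43]
True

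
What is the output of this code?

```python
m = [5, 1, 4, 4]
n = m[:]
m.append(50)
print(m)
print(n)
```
[5, 1, 4, 4, 50]
[5, 1, 4, 4]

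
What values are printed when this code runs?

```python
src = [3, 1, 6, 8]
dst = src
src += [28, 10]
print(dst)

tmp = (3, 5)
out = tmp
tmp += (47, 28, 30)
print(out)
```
[3, 1, 6, 8, 28, 10]
(3, 5)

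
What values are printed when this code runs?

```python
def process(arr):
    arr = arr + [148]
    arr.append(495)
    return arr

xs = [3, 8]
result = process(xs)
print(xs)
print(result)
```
[3, 8]
[3, 8, 148, 495]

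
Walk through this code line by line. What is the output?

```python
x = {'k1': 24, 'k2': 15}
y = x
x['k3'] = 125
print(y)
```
{'k1': 24, 'k2': 15, 'k3': 125}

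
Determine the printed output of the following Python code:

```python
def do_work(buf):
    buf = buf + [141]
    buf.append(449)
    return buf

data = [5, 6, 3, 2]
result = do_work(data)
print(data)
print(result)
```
[5, 6, 3, 2]
[5, 6, 3, 2, 141, 449]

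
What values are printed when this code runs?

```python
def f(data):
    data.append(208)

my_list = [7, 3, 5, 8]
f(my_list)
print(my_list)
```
[7, 3, 5, 8, 208]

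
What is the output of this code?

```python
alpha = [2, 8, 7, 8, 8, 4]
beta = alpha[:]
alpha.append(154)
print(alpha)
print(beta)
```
[2, 8, 7, 8, 8, 4, 154]
[2, 8, 7, 8, 8, 4]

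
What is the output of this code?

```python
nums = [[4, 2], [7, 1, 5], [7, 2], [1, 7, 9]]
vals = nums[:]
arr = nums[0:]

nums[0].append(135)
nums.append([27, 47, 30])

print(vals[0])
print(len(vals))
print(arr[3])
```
[4, 2, 135]
4
[1, 7, 9]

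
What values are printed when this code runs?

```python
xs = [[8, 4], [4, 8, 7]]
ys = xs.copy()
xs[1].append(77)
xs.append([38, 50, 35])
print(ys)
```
[[8, 4], [4, 8, 7, 77]]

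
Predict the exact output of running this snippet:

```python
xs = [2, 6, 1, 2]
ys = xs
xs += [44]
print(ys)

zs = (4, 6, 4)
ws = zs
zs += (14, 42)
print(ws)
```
[2, 6, 1, 2, 44]
(4, 6, 4)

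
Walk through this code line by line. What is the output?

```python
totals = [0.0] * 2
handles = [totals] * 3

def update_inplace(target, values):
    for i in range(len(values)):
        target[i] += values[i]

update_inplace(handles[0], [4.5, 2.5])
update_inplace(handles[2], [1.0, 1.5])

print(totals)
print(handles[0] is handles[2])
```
[5.5, 4.0]
True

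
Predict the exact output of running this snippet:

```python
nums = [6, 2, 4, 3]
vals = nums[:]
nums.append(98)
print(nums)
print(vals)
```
[6, 2, 4, 3, 98]
[6, 2, 4, 3]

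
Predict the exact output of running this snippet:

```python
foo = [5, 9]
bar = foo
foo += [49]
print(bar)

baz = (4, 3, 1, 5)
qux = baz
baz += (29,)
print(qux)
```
[5, 9, 49]
(4, 3, 1, 5)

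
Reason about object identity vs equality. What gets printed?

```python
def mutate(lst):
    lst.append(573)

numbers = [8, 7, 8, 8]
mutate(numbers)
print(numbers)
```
[8, 7, 8, 8, 573]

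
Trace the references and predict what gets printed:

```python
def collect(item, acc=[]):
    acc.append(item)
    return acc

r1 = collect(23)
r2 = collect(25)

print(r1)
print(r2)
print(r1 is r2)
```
[23, 25]
[23, 25]
True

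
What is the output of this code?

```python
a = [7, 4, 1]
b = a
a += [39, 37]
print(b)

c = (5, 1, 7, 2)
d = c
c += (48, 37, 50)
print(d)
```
[7, 4, 1, 39, 37]
(5, 1, 7, 2)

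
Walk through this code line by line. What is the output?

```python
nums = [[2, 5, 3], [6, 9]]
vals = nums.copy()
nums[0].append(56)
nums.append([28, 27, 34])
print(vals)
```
[[2, 5, 3, 56], [6, 9]]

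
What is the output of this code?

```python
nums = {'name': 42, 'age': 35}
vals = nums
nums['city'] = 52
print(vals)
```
{'name': 42, 'age': 35, 'city': 52}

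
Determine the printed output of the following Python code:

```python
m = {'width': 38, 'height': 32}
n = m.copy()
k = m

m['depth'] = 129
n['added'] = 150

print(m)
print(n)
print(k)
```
{'width': 38, 'height': 32, 'depth': 129}
{'width': 38, 'height': 32, 'added': 150}
{'width': 38, 'height': 32, 'depth': 129}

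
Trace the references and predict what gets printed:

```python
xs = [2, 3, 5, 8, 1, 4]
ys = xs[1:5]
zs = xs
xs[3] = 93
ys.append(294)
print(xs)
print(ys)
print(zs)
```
[2, 3, 5, 93, 1, 4]
[3, 5, 8, 1, 294]
[2, 3, 5, 93, 1, 4]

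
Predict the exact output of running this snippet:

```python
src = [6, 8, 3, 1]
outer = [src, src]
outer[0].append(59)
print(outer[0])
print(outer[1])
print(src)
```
[6, 8, 3, 1, 59]
[6, 8, 3, 1, 59]
[6, 8, 3, 1, 59]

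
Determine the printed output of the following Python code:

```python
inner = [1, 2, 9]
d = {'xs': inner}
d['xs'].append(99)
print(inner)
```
[1, 2, 9, 99]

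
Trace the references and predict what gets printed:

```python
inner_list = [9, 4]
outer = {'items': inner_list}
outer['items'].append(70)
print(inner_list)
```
[9, 4, 70]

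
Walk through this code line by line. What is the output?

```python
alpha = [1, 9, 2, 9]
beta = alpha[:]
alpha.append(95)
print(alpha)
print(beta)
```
[1, 9, 2, 9, 95]
[1, 9, 2, 9]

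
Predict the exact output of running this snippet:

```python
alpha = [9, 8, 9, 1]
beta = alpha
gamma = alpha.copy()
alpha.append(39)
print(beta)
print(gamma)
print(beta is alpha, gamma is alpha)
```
[9, 8, 9, 1, 39]
[9, 8, 9, 1]
True False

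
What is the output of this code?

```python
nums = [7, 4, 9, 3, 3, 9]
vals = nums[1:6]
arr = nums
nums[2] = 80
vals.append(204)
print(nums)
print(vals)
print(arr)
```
[7, 4, 80, 3, 3, 9]
[4, 9, 3, 3, 9, 204]
[7, 4, 80, 3, 3, 9]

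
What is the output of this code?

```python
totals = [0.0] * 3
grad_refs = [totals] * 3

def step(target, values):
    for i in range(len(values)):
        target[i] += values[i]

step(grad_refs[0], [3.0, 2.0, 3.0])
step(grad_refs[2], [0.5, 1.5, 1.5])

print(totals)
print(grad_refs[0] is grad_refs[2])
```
[3.5, 3.5, 4.5]
True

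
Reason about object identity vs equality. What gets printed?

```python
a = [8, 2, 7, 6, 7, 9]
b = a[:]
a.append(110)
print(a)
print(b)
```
[8, 2, 7, 6, 7, 9, 110]
[8, 2, 7, 6, 7, 9]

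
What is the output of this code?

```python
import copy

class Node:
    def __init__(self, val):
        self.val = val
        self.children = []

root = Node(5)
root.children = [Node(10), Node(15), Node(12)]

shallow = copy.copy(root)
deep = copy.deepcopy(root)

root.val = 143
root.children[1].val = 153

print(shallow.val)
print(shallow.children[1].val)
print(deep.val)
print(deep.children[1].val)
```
5
153
5
15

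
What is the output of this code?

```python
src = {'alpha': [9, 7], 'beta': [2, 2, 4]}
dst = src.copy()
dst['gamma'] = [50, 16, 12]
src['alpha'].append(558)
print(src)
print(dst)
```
{'alpha': [9, 7, 558], 'beta': [2, 2, 4]}
{'alpha': [9, 7, 558], 'beta': [2, 2, 4], 'gamma': [50, 16, 12]}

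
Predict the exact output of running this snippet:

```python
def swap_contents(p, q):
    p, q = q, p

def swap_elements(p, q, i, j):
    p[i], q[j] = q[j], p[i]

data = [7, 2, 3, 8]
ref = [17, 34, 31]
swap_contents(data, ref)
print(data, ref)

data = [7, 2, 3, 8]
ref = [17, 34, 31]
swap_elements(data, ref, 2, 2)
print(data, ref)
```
[7, 2, 3, 8] [17, 34, 31]
[7, 2, 31, 8] [17, 34, 3]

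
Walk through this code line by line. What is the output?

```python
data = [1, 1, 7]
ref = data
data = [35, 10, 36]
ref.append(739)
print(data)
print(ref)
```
[35, 10, 36]
[1, 1, 7, 739]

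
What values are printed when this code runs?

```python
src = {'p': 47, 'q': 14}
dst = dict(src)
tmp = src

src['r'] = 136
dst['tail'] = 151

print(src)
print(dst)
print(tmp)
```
{'p': 47, 'q': 14, 'r': 136}
{'p': 47, 'q': 14, 'tail': 151}
{'p': 47, 'q': 14, 'r': 136}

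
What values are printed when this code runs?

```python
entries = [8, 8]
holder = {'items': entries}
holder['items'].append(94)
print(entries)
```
[8, 8, 94]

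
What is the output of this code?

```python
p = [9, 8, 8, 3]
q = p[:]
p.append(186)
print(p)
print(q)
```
[9, 8, 8, 3, 186]
[9, 8, 8, 3]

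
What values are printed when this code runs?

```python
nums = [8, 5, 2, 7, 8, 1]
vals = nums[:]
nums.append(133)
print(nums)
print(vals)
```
[8, 5, 2, 7, 8, 1, 133]
[8, 5, 2, 7, 8, 1]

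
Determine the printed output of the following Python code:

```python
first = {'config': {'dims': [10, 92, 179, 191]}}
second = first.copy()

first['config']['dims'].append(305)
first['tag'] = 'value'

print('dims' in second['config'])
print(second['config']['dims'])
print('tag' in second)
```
True
[10, 92, 179, 191, 305]
False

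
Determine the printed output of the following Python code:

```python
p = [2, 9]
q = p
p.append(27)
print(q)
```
[2, 9, 27]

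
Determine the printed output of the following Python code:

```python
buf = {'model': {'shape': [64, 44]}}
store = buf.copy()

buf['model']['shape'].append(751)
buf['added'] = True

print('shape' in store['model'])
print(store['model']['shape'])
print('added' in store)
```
True
[64, 44, 751]
False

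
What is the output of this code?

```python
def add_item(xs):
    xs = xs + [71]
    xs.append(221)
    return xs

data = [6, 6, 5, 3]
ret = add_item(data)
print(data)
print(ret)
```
[6, 6, 5, 3]
[6, 6, 5, 3, 71, 221]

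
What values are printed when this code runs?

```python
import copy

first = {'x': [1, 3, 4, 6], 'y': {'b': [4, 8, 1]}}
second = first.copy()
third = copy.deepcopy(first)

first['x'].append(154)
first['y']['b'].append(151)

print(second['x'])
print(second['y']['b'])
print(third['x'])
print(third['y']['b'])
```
[1, 3, 4, 6, 154]
[4, 8, 1, 151]
[1, 3, 4, 6]
[4, 8, 1]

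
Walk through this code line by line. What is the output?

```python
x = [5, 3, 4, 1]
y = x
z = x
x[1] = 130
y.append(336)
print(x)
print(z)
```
[5, 130, 4, 1, 336]
[5, 130, 4, 1, 336]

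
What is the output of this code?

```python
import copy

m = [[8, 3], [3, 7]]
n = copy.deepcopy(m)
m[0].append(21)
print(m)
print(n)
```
[[8, 3, 21], [3, 7]]
[[8, 3], [3, 7]]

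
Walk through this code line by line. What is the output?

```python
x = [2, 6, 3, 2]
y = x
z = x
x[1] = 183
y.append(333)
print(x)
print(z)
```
[2, 183, 3, 2, 333]
[2, 183, 3, 2, 333]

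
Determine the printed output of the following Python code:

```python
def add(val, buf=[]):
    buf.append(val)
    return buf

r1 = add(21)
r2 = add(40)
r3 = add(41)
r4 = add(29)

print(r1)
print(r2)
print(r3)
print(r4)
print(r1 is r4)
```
[21, 40, 41, 29]
[21, 40, 41, 29]
[21, 40, 41, 29]
[21, 40, 41, 29]
True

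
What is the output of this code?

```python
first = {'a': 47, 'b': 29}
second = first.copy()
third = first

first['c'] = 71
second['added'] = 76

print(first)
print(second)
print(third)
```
{'a': 47, 'b': 29, 'c': 71}
{'a': 47, 'b': 29, 'added': 76}
{'a': 47, 'b': 29, 'c': 71}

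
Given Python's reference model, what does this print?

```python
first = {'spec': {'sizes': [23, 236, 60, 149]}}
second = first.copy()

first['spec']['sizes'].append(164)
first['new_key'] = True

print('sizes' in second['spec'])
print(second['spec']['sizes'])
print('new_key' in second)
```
True
[23, 236, 60, 149, 164]
False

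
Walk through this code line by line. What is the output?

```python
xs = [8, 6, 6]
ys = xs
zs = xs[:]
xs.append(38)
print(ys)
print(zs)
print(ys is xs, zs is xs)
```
[8, 6, 6, 38]
[8, 6, 6]
True False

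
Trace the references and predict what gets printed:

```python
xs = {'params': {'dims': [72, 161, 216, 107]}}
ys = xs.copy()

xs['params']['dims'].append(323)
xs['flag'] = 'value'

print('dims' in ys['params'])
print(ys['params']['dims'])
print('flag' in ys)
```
True
[72, 161, 216, 107, 323]
False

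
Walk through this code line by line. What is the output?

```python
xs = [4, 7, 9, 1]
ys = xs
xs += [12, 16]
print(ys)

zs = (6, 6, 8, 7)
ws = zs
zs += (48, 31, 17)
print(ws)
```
[4, 7, 9, 1, 12, 16]
(6, 6, 8, 7)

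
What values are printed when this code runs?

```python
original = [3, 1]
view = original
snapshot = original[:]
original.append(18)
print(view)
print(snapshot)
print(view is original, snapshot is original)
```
[3, 1, 18]
[3, 1]
True False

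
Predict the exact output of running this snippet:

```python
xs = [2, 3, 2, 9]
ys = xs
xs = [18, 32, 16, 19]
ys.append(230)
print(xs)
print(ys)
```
[18, 32, 16, 19]
[2, 3, 2, 9, 230]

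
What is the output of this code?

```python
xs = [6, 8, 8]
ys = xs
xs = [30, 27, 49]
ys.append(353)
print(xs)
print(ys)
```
[30, 27, 49]
[6, 8, 8, 353]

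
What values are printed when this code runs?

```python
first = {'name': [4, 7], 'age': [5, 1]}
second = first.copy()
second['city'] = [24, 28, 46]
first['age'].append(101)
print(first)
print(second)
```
{'name': [4, 7], 'age': [5, 1, 101]}
{'name': [4, 7], 'age': [5, 1, 101], 'city': [24, 28, 46]}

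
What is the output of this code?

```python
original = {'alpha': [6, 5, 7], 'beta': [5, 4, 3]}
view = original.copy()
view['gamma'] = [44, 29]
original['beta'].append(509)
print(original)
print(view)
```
{'alpha': [6, 5, 7], 'beta': [5, 4, 3, 509]}
{'alpha': [6, 5, 7], 'beta': [5, 4, 3, 509], 'gamma': [44, 29]}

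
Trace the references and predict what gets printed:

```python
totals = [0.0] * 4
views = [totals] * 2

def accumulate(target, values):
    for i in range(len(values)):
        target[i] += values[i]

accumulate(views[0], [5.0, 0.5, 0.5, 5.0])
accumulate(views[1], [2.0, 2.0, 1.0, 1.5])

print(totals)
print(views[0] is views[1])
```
[7.0, 2.5, 1.5, 6.5]
True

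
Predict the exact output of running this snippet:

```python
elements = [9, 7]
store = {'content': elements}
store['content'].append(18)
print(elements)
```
[9, 7, 18]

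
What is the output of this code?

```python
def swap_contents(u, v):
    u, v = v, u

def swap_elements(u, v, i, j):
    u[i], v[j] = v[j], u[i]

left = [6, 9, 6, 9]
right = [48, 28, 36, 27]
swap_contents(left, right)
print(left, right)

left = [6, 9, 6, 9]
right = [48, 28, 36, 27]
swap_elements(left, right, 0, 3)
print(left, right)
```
[6, 9, 6, 9] [48, 28, 36, 27]
[27, 9, 6, 9] [48, 28, 36, 6]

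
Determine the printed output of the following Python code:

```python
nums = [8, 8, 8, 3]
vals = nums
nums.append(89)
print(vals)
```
[8, 8, 8, 3, 89]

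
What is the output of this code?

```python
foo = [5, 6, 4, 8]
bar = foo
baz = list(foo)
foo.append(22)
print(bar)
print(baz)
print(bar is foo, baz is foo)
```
[5, 6, 4, 8, 22]
[5, 6, 4, 8]
True False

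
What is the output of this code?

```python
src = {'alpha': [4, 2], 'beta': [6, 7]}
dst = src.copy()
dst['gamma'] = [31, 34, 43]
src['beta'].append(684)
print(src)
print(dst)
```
{'alpha': [4, 2], 'beta': [6, 7, 684]}
{'alpha': [4, 2], 'beta': [6, 7, 684], 'gamma': [31, 34, 43]}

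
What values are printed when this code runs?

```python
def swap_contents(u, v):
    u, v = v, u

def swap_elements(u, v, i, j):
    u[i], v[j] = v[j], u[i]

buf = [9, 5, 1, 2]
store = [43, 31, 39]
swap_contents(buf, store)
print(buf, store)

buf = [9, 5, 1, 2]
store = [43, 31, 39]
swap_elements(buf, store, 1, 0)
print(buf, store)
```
[9, 5, 1, 2] [43, 31, 39]
[9, 43, 1, 2] [5, 31, 39]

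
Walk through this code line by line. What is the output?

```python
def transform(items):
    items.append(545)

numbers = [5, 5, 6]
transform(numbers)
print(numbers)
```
[5, 5, 6, 545]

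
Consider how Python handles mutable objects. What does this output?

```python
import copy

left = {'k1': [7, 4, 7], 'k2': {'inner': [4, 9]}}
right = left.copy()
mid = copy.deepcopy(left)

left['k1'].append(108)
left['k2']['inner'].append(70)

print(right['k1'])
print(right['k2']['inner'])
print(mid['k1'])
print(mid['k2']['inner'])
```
[7, 4, 7, 108]
[4, 9, 70]
[7, 4, 7]
[4, 9]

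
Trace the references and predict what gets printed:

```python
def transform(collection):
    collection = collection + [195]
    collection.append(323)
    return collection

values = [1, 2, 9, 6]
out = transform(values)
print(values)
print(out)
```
[1, 2, 9, 6]
[1, 2, 9, 6, 195, 323]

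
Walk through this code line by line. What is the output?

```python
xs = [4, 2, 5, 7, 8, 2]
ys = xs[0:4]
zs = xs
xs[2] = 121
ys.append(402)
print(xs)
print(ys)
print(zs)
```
[4, 2, 121, 7, 8, 2]
[4, 2, 5, 7, 402]
[4, 2, 121, 7, 8, 2]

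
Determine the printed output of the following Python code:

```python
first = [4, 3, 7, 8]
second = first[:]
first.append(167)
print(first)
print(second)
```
[4, 3, 7, 8, 167]
[4, 3, 7, 8]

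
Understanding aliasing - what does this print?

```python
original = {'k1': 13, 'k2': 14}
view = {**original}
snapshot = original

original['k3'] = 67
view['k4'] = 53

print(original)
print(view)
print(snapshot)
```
{'k1': 13, 'k2': 14, 'k3': 67}
{'k1': 13, 'k2': 14, 'k4': 53}
{'k1': 13, 'k2': 14, 'k3': 67}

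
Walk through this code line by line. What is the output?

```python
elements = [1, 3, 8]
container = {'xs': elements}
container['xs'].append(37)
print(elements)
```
[1, 3, 8, 37]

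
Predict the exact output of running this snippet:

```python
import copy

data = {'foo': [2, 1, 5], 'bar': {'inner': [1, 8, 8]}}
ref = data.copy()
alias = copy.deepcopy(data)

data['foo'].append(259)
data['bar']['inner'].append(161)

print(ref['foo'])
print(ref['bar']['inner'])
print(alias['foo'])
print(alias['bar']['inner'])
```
[2, 1, 5, 259]
[1, 8, 8, 161]
[2, 1, 5]
[1, 8, 8]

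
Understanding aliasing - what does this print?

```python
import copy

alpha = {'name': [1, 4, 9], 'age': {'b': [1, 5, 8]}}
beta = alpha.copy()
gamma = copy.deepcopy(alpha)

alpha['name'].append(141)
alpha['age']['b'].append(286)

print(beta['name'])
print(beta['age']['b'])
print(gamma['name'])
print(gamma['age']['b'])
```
[1, 4, 9, 141]
[1, 5, 8, 286]
[1, 4, 9]
[1, 5, 8]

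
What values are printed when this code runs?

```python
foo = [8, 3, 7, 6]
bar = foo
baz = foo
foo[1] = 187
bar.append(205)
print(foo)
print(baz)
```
[8, 187, 7, 6, 205]
[8, 187, 7, 6, 205]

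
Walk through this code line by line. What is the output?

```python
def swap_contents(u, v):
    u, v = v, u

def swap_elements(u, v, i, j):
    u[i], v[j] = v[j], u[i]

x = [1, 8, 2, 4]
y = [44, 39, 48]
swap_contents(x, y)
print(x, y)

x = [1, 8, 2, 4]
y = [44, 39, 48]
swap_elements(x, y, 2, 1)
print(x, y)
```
[1, 8, 2, 4] [44, 39, 48]
[1, 8, 39, 4] [44, 2, 48]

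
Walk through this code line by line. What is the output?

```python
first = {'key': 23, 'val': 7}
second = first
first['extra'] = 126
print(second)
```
{'key': 23, 'val': 7, 'extra': 126}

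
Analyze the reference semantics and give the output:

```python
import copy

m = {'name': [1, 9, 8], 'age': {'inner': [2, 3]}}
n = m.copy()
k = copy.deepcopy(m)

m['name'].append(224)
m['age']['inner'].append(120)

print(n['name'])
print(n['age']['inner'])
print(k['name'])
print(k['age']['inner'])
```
[1, 9, 8, 224]
[2, 3, 120]
[1, 9, 8]
[2, 3]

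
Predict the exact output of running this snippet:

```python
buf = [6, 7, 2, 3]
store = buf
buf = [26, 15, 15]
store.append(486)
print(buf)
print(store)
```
[26, 15, 15]
[6, 7, 2, 3, 486]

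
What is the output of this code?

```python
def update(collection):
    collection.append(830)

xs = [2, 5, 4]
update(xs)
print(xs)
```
[2, 5, 4, 830]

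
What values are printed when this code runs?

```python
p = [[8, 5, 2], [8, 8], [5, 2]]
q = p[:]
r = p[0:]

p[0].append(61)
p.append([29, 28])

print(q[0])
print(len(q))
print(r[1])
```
[8, 5, 2, 61]
3
[8, 8]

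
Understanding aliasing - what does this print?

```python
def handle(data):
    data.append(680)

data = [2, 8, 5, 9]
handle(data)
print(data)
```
[2, 8, 5, 9, 680]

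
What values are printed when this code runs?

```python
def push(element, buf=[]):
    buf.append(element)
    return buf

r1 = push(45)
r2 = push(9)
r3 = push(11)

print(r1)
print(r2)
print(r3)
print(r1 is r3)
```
[45, 9, 11]
[45, 9, 11]
[45, 9, 11]
True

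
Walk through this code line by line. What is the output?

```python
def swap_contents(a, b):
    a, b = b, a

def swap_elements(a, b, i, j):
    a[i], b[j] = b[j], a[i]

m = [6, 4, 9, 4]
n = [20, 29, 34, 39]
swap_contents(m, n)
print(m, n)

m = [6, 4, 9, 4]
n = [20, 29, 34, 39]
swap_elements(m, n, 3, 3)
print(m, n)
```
[6, 4, 9, 4] [20, 29, 34, 39]
[6, 4, 9, 39] [20, 29, 34, 4]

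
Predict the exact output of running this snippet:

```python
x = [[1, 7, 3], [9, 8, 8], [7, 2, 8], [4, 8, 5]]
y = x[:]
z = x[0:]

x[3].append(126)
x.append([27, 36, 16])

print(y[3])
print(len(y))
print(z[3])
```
[4, 8, 5, 126]
4
[4, 8, 5, 126]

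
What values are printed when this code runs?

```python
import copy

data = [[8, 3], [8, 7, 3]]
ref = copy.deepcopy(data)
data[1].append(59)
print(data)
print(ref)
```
[[8, 3], [8, 7, 3, 59]]
[[8, 3], [8, 7, 3]]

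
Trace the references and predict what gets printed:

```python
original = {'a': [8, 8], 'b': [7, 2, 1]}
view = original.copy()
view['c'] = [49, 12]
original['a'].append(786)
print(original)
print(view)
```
{'a': [8, 8, 786], 'b': [7, 2, 1]}
{'a': [8, 8, 786], 'b': [7, 2, 1], 'c': [49, 12]}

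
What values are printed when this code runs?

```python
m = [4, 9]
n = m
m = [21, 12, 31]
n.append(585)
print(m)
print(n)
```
[21, 12, 31]
[4, 9, 585]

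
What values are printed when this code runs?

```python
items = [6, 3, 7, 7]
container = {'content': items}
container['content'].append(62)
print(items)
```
[6, 3, 7, 7, 62]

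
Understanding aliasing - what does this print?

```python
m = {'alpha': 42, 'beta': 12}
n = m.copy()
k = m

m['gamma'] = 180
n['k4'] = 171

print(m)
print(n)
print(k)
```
{'alpha': 42, 'beta': 12, 'gamma': 180}
{'alpha': 42, 'beta': 12, 'k4': 171}
{'alpha': 42, 'beta': 12, 'gamma': 180}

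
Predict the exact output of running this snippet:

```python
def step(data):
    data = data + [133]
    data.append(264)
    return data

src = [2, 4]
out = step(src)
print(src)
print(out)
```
[2, 4]
[2, 4, 133, 264]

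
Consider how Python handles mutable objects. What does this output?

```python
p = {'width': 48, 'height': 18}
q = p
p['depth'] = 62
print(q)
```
{'width': 48, 'height': 18, 'depth': 62}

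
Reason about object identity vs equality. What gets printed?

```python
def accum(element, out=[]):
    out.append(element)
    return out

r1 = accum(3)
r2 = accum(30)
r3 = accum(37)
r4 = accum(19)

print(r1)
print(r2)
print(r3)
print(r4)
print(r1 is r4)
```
[3, 30, 37, 19]
[3, 30, 37, 19]
[3, 30, 37, 19]
[3, 30, 37, 19]
True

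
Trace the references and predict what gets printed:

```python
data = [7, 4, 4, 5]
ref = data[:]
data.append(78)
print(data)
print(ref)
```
[7, 4, 4, 5, 78]
[7, 4, 4, 5]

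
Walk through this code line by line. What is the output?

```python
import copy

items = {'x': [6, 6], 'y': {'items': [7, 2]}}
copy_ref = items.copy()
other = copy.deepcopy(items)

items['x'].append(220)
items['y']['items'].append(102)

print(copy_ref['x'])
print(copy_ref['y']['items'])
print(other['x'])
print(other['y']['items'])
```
[6, 6, 220]
[7, 2, 102]
[6, 6]
[7, 2]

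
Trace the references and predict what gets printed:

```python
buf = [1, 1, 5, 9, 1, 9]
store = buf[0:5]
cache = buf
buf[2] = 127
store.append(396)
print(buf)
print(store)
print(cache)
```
[1, 1, 127, 9, 1, 9]
[1, 1, 5, 9, 1, 396]
[1, 1, 127, 9, 1, 9]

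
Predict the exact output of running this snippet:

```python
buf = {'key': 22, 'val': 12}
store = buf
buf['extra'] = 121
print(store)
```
{'key': 22, 'val': 12, 'extra': 121}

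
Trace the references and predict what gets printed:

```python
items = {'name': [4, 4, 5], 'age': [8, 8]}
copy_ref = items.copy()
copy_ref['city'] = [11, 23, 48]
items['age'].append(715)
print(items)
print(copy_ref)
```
{'name': [4, 4, 5], 'age': [8, 8, 715]}
{'name': [4, 4, 5], 'age': [8, 8, 715], 'city': [11, 23, 48]}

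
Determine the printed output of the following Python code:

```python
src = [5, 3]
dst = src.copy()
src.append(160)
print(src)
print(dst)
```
[5, 3, 160]
[5, 3]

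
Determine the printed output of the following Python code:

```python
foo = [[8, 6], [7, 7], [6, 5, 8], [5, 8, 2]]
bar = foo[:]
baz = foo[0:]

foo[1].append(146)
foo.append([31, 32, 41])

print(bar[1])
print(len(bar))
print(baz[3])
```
[7, 7, 146]
4
[5, 8, 2]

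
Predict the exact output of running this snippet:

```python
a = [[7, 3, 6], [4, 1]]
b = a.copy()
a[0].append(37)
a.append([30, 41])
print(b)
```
[[7, 3, 6, 37], [4, 1]]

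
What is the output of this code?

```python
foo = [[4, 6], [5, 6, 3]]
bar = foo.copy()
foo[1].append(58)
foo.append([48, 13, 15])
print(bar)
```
[[4, 6], [5, 6, 3, 58]]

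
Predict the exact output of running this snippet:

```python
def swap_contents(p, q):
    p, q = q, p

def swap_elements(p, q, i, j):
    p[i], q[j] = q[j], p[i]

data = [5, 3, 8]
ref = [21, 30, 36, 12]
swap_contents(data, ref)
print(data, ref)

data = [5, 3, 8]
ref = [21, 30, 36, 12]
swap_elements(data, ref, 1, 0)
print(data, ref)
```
[5, 3, 8] [21, 30, 36, 12]
[5, 21, 8] [3, 30, 36, 12]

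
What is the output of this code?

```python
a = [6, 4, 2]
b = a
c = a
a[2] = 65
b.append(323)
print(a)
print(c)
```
[6, 4, 65, 323]
[6, 4, 65, 323]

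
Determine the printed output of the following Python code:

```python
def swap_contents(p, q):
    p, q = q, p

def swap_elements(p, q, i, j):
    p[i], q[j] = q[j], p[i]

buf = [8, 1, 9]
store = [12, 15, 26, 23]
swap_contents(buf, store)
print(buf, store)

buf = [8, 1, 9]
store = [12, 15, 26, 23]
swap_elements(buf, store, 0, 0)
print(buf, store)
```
[8, 1, 9] [12, 15, 26, 23]
[12, 1, 9] [8, 15, 26, 23]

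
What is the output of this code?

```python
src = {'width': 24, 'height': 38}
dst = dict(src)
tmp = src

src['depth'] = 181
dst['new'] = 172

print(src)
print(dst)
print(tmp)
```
{'width': 24, 'height': 38, 'depth': 181}
{'width': 24, 'height': 38, 'new': 172}
{'width': 24, 'height': 38, 'depth': 181}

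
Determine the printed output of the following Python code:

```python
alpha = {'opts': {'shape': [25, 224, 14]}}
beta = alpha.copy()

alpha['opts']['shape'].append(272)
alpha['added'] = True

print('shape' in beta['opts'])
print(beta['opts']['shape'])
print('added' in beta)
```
True
[25, 224, 14, 272]
False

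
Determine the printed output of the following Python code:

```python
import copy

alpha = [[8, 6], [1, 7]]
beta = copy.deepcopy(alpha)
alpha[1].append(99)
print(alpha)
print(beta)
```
[[8, 6], [1, 7, 99]]
[[8, 6], [1, 7]]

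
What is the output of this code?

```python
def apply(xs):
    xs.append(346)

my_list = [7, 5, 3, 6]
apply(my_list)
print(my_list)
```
[7, 5, 3, 6, 346]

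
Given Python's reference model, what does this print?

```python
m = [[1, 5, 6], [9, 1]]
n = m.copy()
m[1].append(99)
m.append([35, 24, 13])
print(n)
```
[[1, 5, 6], [9, 1, 99]]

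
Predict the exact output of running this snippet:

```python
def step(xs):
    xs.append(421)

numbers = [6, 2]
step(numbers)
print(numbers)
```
[6, 2, 421]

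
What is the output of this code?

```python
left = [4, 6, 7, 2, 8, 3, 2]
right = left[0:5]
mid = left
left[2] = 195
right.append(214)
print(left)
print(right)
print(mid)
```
[4, 6, 195, 2, 8, 3, 2]
[4, 6, 7, 2, 8, 214]
[4, 6, 195, 2, 8, 3, 2]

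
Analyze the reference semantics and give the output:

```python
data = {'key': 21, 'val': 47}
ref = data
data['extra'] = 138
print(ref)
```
{'key': 21, 'val': 47, 'extra': 138}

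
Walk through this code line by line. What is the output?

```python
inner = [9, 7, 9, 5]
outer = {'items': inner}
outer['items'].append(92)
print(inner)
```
[9, 7, 9, 5, 92]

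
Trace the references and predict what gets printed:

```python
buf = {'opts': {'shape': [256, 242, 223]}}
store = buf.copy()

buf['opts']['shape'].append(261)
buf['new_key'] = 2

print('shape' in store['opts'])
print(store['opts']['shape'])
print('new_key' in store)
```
True
[256, 242, 223, 261]
False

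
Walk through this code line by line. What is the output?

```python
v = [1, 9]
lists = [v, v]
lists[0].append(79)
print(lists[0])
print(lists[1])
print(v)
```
[1, 9, 79]
[1, 9, 79]
[1, 9, 79]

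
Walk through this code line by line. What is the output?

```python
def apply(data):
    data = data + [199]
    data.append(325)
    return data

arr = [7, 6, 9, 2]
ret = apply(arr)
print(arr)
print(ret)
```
[7, 6, 9, 2]
[7, 6, 9, 2, 199, 325]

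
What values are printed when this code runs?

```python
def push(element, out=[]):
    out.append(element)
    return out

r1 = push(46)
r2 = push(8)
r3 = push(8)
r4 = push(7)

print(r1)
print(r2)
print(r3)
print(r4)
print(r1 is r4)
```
[46, 8, 8, 7]
[46, 8, 8, 7]
[46, 8, 8, 7]
[46, 8, 8, 7]
True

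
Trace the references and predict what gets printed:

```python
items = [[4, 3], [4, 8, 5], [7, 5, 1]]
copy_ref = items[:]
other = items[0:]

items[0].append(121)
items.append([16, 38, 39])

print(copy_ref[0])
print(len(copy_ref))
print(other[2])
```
[4, 3, 121]
3
[7, 5, 1]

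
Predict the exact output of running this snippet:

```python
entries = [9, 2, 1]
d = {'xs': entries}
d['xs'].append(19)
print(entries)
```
[9, 2, 1, 19]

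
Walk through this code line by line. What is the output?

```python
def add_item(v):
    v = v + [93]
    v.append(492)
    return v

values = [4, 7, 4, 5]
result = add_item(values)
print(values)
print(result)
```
[4, 7, 4, 5]
[4, 7, 4, 5, 93, 492]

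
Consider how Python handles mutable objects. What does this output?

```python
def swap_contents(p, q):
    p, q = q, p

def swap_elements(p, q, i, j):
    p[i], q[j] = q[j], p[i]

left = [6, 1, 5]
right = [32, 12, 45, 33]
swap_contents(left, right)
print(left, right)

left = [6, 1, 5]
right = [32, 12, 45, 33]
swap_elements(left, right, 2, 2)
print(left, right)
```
[6, 1, 5] [32, 12, 45, 33]
[6, 1, 45] [32, 12, 5, 33]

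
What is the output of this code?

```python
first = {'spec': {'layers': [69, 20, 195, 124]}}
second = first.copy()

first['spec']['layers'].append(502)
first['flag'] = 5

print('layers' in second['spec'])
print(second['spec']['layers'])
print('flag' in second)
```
True
[69, 20, 195, 124, 502]
False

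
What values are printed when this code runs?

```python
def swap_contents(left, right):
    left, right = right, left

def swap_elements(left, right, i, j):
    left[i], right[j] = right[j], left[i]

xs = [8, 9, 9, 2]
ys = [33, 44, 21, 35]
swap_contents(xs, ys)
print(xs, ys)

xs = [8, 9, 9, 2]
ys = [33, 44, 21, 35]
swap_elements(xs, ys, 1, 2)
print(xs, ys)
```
[8, 9, 9, 2] [33, 44, 21, 35]
[8, 21, 9, 2] [33, 44, 9, 35]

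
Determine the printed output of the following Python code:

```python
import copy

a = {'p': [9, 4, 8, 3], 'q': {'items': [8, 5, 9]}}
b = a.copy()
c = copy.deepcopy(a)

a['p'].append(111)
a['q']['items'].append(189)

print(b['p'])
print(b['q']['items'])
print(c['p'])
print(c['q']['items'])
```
[9, 4, 8, 3, 111]
[8, 5, 9, 189]
[9, 4, 8, 3]
[8, 5, 9]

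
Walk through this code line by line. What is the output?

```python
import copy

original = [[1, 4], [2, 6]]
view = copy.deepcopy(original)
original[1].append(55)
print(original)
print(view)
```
[[1, 4], [2, 6, 55]]
[[1, 4], [2, 6]]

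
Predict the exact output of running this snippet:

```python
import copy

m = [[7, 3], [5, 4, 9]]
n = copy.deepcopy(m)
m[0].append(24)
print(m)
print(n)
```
[[7, 3, 24], [5, 4, 9]]
[[7, 3], [5, 4, 9]]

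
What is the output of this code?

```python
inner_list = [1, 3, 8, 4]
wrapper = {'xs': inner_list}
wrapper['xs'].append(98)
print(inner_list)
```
[1, 3, 8, 4, 98]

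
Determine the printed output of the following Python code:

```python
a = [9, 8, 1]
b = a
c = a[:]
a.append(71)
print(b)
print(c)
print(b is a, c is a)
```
[9, 8, 1, 71]
[9, 8, 1]
True False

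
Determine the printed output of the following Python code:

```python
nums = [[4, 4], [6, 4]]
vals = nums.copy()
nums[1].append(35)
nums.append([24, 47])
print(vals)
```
[[4, 4], [6, 4, 35]]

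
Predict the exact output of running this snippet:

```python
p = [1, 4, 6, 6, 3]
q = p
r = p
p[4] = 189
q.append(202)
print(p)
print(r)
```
[1, 4, 6, 6, 189, 202]
[1, 4, 6, 6, 189, 202]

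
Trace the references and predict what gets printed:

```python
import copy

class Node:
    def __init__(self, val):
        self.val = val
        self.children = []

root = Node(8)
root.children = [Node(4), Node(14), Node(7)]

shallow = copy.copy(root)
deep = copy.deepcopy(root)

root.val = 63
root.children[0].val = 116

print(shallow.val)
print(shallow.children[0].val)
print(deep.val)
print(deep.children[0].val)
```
8
116
8
4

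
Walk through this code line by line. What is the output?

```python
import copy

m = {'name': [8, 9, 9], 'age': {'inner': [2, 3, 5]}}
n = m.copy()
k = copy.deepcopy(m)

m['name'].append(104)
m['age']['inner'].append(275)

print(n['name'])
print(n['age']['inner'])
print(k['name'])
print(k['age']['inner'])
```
[8, 9, 9, 104]
[2, 3, 5, 275]
[8, 9, 9]
[2, 3, 5]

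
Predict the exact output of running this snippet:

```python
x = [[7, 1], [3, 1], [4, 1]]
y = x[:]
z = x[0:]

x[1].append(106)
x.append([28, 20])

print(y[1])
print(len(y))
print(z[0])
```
[3, 1, 106]
3
[7, 1]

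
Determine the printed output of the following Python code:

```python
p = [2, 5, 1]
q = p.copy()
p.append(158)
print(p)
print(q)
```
[2, 5, 1, 158]
[2, 5, 1]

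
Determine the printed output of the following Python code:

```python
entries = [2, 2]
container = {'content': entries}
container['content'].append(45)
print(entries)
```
[2, 2, 45]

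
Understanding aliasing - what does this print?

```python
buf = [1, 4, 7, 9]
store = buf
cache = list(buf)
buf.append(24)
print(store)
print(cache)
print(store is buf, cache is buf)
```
[1, 4, 7, 9, 24]
[1, 4, 7, 9]
True False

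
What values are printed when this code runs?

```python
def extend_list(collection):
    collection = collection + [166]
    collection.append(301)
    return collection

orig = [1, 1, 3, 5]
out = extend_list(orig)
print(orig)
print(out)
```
[1, 1, 3, 5]
[1, 1, 3, 5, 166, 301]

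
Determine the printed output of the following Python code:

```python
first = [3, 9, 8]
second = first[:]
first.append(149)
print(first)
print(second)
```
[3, 9, 8, 149]
[3, 9, 8]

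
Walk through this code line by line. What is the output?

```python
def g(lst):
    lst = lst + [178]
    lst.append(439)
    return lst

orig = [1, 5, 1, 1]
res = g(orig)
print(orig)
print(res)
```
[1, 5, 1, 1]
[1, 5, 1, 1, 178, 439]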